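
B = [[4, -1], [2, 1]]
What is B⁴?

[[146, -65], [130, -49]]

tr B = 5 and det B = 6, so the characteristic polynomial is λ² − (5)λ + (6) with roots 3 and 2.
Eigenvectors give P = [[1, -1], [1, -2]] with P⁻¹ = [[2, -1], [1, -1]], and B = P·diag(3, 2)·P⁻¹.
Then B⁴ = P·diag(81, 16)·P⁻¹ = [[81, -16], [81, -32]] · [[2, -1], [1, -1]] = [[146, -65], [130, -49]].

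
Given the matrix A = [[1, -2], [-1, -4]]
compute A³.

A² = [[3, 6], [3, 18]]
A³ = [[-3, -30], [-15, -78]]

[[-3, -30], [-15, -78]]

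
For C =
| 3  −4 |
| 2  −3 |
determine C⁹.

[[3, −4], [2, −3]]

C² = I (check: tr C = 0 and det C = −1), so C⁹ = C since 9 is odd.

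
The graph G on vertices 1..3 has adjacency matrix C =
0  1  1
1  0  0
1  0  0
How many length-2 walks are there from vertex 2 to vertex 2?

The number of length-2 walks from vertex 2 to vertex 2 is entry (2,2) of C², where C is the adjacency matrix.
C² = [[2, 0, 0], [0, 1, 1], [0, 1, 1]]

1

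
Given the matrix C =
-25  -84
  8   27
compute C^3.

tr C = 2 and det C = -3, so the characteristic polynomial is λ² − (2)λ + (-3) with roots -1 and 3.
Eigenvectors give P = [[7, -3], [-2, 1]] with P⁻¹ = [[1, 3], [2, 7]], and C = P·diag(-1, 3)·P⁻¹.
Then C^3 = P·diag(-1, 27)·P⁻¹ = [[-7, -81], [2, 27]] · [[1, 3], [2, 7]] = [[-169, -588], [56, 195]].

[[-169, -588], [56, 195]]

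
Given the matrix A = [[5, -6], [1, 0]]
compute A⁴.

[[211, -390], [65, -114]]

tr A = 5 and det A = 6, so the characteristic polynomial is λ² − (5)λ + (6) with roots 2 and 3.
Eigenvectors give P = [[2, 3], [1, 1]] with P⁻¹ = [[-1, 3], [1, -2]], and A = P·diag(2, 3)·P⁻¹.
Then A⁴ = P·diag(16, 81)·P⁻¹ = [[32, 243], [16, 81]] · [[-1, 3], [1, -2]] = [[211, -390], [65, -114]].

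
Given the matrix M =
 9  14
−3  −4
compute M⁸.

[[44391, 88270], [−18915, −37574]]

tr M = 5 and det M = 6, so the characteristic polynomial is λ² − (5)λ + (6) with roots 3 and 2.
Eigenvectors give P = [[7, 2], [−3, −1]] with P⁻¹ = [[1, 2], [−3, −7]], and M = P·diag(3, 2)·P⁻¹.
Then M⁸ = P·diag(6561, 256)·P⁻¹ = [[45927, 512], [−19683, −256]] · [[1, 2], [−3, −7]] = [[44391, 88270], [−18915, −37574]].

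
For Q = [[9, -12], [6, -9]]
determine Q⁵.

[[729, -972], [486, -729]]

tr Q = 0 and det Q = -9, so the characteristic polynomial is λ² − (0)λ + (-9) with roots -3 and 3.
Eigenvectors give P = [[1, 2], [1, 1]] with P⁻¹ = [[-1, 2], [1, -1]], and Q = P·diag(-3, 3)·P⁻¹.
Then Q⁵ = P·diag(-243, 243)·P⁻¹ = [[-243, 486], [-243, 243]] · [[-1, 2], [1, -1]] = [[729, -972], [486, -729]].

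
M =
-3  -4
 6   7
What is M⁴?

tr M = 4 and det M = 3, so the characteristic polynomial is λ² − (4)λ + (3) with roots 1 and 3.
Eigenvectors give P = [[-1, -2], [1, 3]] with P⁻¹ = [[-3, -2], [1, 1]], and M = P·diag(1, 3)·P⁻¹.
Then M⁴ = P·diag(1, 81)·P⁻¹ = [[-1, -162], [1, 243]] · [[-3, -2], [1, 1]] = [[-159, -160], [240, 241]].

[[-159, -160], [240, 241]]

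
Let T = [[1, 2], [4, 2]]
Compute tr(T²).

21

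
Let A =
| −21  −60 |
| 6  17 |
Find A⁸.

[[65601, 196800], [−19680, −59039]]

tr A = −4 and det A = 3, so the characteristic polynomial is λ² − (−4)λ + (3) with roots −3 and −1.
Eigenvectors give P = [[10, −3], [−3, 1]] with P⁻¹ = [[1, 3], [3, 10]], and A = P·diag(−3, −1)·P⁻¹.
Then A⁸ = P·diag(6561, 1)·P⁻¹ = [[65610, −3], [−19683, 1]] · [[1, 3], [3, 10]] = [[65601, 196800], [−19680, −59039]].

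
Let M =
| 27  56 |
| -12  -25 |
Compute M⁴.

tr M = 2 and det M = -3, so the characteristic polynomial is λ² − (2)λ + (-3) with roots -1 and 3.
Eigenvectors give P = [[-2, -7], [1, 3]] with P⁻¹ = [[3, 7], [-1, -2]], and M = P·diag(-1, 3)·P⁻¹.
Then M⁴ = P·diag(1, 81)·P⁻¹ = [[-2, -567], [1, 243]] · [[3, 7], [-1, -2]] = [[561, 1120], [-240, -479]].

[[561, 1120], [-240, -479]]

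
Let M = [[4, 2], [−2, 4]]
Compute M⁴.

[[−112, 384], [−384, −112]]

M² = [[12, 16], [−16, 12]]
M³ = [[16, 88], [−88, 16]]
M⁴ = [[−112, 384], [−384, −112]]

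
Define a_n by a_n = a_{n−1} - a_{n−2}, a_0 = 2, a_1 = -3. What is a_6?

With companion matrix B = [[1, -1], [1, 0]], [a_n, a_{n−1}]ᵀ = B·[a_{n−1}, a_{n−2}]ᵀ, so [a_6, a_5]ᵀ = B⁵·[a_1, a_0]ᵀ.
B⁵ = [[0, 1], [-1, 1]], giving [a_6, a_5]ᵀ = [[2], [5]].

2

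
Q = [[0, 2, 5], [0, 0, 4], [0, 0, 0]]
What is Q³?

[[0, 0, 0], [0, 0, 0], [0, 0, 0]]

Q is strictly triangular, hence nilpotent: Q³ = 0, so Q³ = 0.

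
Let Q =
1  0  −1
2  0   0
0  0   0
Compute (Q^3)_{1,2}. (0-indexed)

Q^2 = [[1, 0, −1], [2, 0, −2], [0, 0, 0]]
Q^3 = [[1, 0, −1], [2, 0, −2], [0, 0, 0]]

−2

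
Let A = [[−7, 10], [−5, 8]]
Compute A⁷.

tr A = 1 and det A = −6, so the characteristic polynomial is λ² − (1)λ + (−6) with roots 3 and −2.
Eigenvectors give P = [[1, 2], [1, 1]] with P⁻¹ = [[−1, 2], [1, −1]], and A = P·diag(3, −2)·P⁻¹.
Then A⁷ = P·diag(2187, −128)·P⁻¹ = [[2187, −256], [2187, −128]] · [[−1, 2], [1, −1]] = [[−2443, 4630], [−2315, 4502]].

[[−2443, 4630], [−2315, 4502]]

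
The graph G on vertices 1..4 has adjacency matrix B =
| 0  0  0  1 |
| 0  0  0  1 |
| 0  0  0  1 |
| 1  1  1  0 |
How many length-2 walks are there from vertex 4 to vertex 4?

3

The number of length-2 walks from vertex 4 to vertex 4 is entry (4,4) of B², where B is the adjacency matrix.
B² = [[1, 1, 1, 0], [1, 1, 1, 0], [1, 1, 1, 0], [0, 0, 0, 3]]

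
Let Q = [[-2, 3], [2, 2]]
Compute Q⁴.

[[100, 0], [0, 100]]

Q² = [[10, 0], [0, 10]]
Q³ = [[-20, 30], [20, 20]]
Q⁴ = [[100, 0], [0, 100]]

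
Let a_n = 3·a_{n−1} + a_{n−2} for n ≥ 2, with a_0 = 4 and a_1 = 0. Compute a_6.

436

With companion matrix T = [[3, 1], [1, 0]], [a_n, a_{n−1}]ᵀ = T·[a_{n−1}, a_{n−2}]ᵀ, so [a_6, a_5]ᵀ = T^5·[a_1, a_0]ᵀ.
T^5 = [[360, 109], [109, 33]], giving [a_6, a_5]ᵀ = [[436], [132]].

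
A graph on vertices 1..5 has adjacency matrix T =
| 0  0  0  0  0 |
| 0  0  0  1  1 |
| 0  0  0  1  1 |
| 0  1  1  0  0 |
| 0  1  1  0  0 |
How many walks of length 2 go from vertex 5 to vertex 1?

The number of length-2 walks from vertex 5 to vertex 1 is entry (5,1) of T², where T is the adjacency matrix.
T² = [[0, 0, 0, 0, 0], [0, 2, 2, 0, 0], [0, 2, 2, 0, 0], [0, 0, 0, 2, 2], [0, 0, 0, 2, 2]]

0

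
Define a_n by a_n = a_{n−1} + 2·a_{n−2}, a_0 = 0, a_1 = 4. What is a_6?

With companion matrix A = [[1, 2], [1, 0]], [a_n, a_{n−1}]ᵀ = A·[a_{n−1}, a_{n−2}]ᵀ, so [a_6, a_5]ᵀ = A^5·[a_1, a_0]ᵀ.
A^5 = [[21, 22], [11, 10]], giving [a_6, a_5]ᵀ = [[84], [44]].

84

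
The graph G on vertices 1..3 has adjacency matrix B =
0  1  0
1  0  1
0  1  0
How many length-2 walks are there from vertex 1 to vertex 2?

The number of length-2 walks from vertex 1 to vertex 2 is entry (1,2) of B², where B is the adjacency matrix.
B² = [[1, 0, 1], [0, 2, 0], [1, 0, 1]]

0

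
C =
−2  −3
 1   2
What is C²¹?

[[−2, −3], [1, 2]]

C² = I (check: tr C = 0 and det C = −1), so C²¹ = C since 21 is odd.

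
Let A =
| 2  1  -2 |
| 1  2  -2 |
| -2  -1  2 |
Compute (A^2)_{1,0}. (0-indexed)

8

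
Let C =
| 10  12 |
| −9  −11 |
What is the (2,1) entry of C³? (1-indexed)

−27

tr C = −1 and det C = −2, so the characteristic polynomial is λ² − (−1)λ + (−2) with roots −2 and 1.
Eigenvectors give P = [[−1, 4], [1, −3]] with P⁻¹ = [[3, 4], [1, 1]], and C = P·diag(−2, 1)·P⁻¹.
Then C³ = P·diag(−8, 1)·P⁻¹ = [[8, 4], [−8, −3]] · [[3, 4], [1, 1]] = [[28, 36], [−27, −35]].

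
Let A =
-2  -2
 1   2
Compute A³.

A² = [[2, 0], [0, 2]]
A³ = [[-4, -4], [2, 4]]

[[-4, -4], [2, 4]]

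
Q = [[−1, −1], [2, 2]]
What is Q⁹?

[[−1, −1], [2, 2]]

Q² = Q (a projection; rank 1, trace 1), so Q⁹ = Q.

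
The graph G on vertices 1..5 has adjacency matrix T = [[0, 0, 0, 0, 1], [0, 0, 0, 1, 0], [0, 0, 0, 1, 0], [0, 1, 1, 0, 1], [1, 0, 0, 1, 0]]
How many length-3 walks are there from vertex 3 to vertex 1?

1

The number of length-3 walks from vertex 3 to vertex 1 is entry (3,1) of T³, where T is the adjacency matrix.
T² = [[1, 0, 0, 1, 0], [0, 1, 1, 0, 1], [0, 1, 1, 0, 1], [1, 0, 0, 3, 0], [0, 1, 1, 0, 2]]
T³ = [[0, 1, 1, 0, 2], [1, 0, 0, 3, 0], [1, 0, 0, 3, 0], [0, 3, 3, 0, 4], [2, 0, 0, 4, 0]]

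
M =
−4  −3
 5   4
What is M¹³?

M² = I (check: tr M = 0 and det M = −1), so M¹³ = M since 13 is odd.

[[−4, −3], [5, 4]]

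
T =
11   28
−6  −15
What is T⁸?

tr T = −4 and det T = 3, so the characteristic polynomial is λ² − (−4)λ + (3) with roots −1 and −3.
Eigenvectors give P = [[−7, −2], [3, 1]] with P⁻¹ = [[−1, −2], [3, 7]], and T = P·diag(−1, −3)·P⁻¹.
Then T⁸ = P·diag(1, 6561)·P⁻¹ = [[−7, −13122], [3, 6561]] · [[−1, −2], [3, 7]] = [[−39359, −91840], [19680, 45921]].

[[−39359, −91840], [19680, 45921]]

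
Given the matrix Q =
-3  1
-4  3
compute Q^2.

[[5, 0], [0, 5]]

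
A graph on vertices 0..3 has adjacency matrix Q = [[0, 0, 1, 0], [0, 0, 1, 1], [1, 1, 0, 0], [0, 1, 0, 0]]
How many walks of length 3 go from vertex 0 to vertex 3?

The number of length-3 walks from vertex 0 to vertex 3 is entry (0,3) of Q³, where Q is the adjacency matrix.
Q² = [[1, 1, 0, 0], [1, 2, 0, 0], [0, 0, 2, 1], [0, 0, 1, 1]]
Q³ = [[0, 0, 2, 1], [0, 0, 3, 2], [2, 3, 0, 0], [1, 2, 0, 0]]

1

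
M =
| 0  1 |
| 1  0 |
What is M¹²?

[[1, 0], [0, 1]]

M² = I (check: tr M = 0 and det M = −1), so M¹² = I since 12 is even.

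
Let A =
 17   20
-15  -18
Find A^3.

tr A = -1 and det A = -6, so the characteristic polynomial is λ² − (-1)λ + (-6) with roots -3 and 2.
Eigenvectors give P = [[-1, 4], [1, -3]] with P⁻¹ = [[3, 4], [1, 1]], and A = P·diag(-3, 2)·P⁻¹.
Then A^3 = P·diag(-27, 8)·P⁻¹ = [[27, 32], [-27, -24]] · [[3, 4], [1, 1]] = [[113, 140], [-105, -132]].

[[113, 140], [-105, -132]]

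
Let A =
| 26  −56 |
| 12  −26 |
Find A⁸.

[[256, 0], [0, 256]]

tr A = 0 and det A = −4, so the characteristic polynomial is λ² − (0)λ + (−4) with roots −2 and 2.
Eigenvectors give P = [[−2, 7], [−1, 3]] with P⁻¹ = [[3, −7], [1, −2]], and A = P·diag(−2, 2)·P⁻¹.
Then A⁸ = P·diag(256, 256)·P⁻¹ = [[−512, 1792], [−256, 768]] · [[3, −7], [1, −2]] = [[256, 0], [0, 256]].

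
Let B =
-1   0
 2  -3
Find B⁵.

[[-1, 0], [242, -243]]

tr B = -4 and det B = 3, so the characteristic polynomial is λ² − (-4)λ + (3) with roots -3 and -1.
Eigenvectors give P = [[0, 1], [-1, 1]] with P⁻¹ = [[1, -1], [1, 0]], and B = P·diag(-3, -1)·P⁻¹.
Then B⁵ = P·diag(-243, -1)·P⁻¹ = [[0, -1], [243, -1]] · [[1, -1], [1, 0]] = [[-1, 0], [242, -243]].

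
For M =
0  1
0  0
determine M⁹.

[[0, 0], [0, 0]]

M is strictly triangular, hence nilpotent: M² = 0, so M⁹ = 0.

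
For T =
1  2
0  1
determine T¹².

T = I + N where N = [[0, 2], [0, 0]] is strictly upper-triangular, so N² = 0.
(I + N)¹² = I + 12·N = [[1, 24], [0, 1]].

[[1, 24], [0, 1]]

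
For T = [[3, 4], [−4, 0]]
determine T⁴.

T² = [[−7, 12], [−12, −16]]
T³ = [[−69, −28], [28, −48]]
T⁴ = [[−95, −276], [276, 112]]

[[−95, −276], [276, 112]]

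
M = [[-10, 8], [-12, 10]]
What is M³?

tr M = 0 and det M = -4, so the characteristic polynomial is λ² − (0)λ + (-4) with roots 2 and -2.
Eigenvectors give P = [[-2, 1], [-3, 1]] with P⁻¹ = [[1, -1], [3, -2]], and M = P·diag(2, -2)·P⁻¹.
Then M³ = P·diag(8, -8)·P⁻¹ = [[-16, -8], [-24, -8]] · [[1, -1], [3, -2]] = [[-40, 32], [-48, 40]].

[[-40, 32], [-48, 40]]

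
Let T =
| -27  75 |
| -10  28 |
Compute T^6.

tr T = 1 and det T = -6, so the characteristic polynomial is λ² − (1)λ + (-6) with roots 3 and -2.
Eigenvectors give P = [[-5, -3], [-2, -1]] with P⁻¹ = [[1, -3], [-2, 5]], and T = P·diag(3, -2)·P⁻¹.
Then T^6 = P·diag(729, 64)·P⁻¹ = [[-3645, -192], [-1458, -64]] · [[1, -3], [-2, 5]] = [[-3261, 9975], [-1330, 4054]].

[[-3261, 9975], [-1330, 4054]]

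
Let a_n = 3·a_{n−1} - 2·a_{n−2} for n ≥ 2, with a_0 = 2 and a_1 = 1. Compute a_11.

With companion matrix A = [[3, -2], [1, 0]], [a_n, a_{n−1}]ᵀ = A·[a_{n−1}, a_{n−2}]ᵀ, so [a_11, a_10]ᵀ = A¹⁰·[a_1, a_0]ᵀ.
A¹⁰ = [[2047, -2046], [1023, -1022]], giving [a_11, a_10]ᵀ = [[-2045], [-1021]].

-2045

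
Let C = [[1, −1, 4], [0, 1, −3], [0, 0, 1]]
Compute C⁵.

[[1, −5, 50], [0, 1, −15], [0, 0, 1]]

C = I + N where N = [[0, −1, 4], [0, 0, −3], [0, 0, 0]] is strictly upper-triangular, so N³ = 0.
(I + N)⁵ = I + 5·N + 10·N² = [[1, −5, 50], [0, 1, −15], [0, 0, 1]].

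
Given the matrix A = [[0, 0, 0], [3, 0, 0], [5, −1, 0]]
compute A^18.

[[0, 0, 0], [0, 0, 0], [0, 0, 0]]

A is strictly triangular, hence nilpotent: A^3 = 0, so A^18 = 0.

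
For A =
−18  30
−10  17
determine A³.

tr A = −1 and det A = −6, so the characteristic polynomial is λ² − (−1)λ + (−6) with roots −3 and 2.
Eigenvectors give P = [[2, −3], [1, −2]] with P⁻¹ = [[2, −3], [1, −2]], and A = P·diag(−3, 2)·P⁻¹.
Then A³ = P·diag(−27, 8)·P⁻¹ = [[−54, −24], [−27, −16]] · [[2, −3], [1, −2]] = [[−132, 210], [−70, 113]].

[[−132, 210], [−70, 113]]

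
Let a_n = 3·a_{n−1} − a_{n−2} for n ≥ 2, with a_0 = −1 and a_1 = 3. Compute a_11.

59898

With companion matrix T = [[3, −1], [1, 0]], [a_n, a_{n−1}]ᵀ = T·[a_{n−1}, a_{n−2}]ᵀ, so [a_11, a_10]ᵀ = T^10·[a_1, a_0]ᵀ.
T^10 = [[17711, −6765], [6765, −2584]], giving [a_11, a_10]ᵀ = [[59898], [22879]].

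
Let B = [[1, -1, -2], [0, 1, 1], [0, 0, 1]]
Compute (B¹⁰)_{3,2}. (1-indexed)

0

B = I + N where N = [[0, -1, -2], [0, 0, 1], [0, 0, 0]] is strictly upper-triangular, so N³ = 0.
(I + N)¹⁰ = I + 10·N + 45·N² = [[1, -10, -65], [0, 1, 10], [0, 0, 1]].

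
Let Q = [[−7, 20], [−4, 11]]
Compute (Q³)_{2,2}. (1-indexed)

tr Q = 4 and det Q = 3, so the characteristic polynomial is λ² − (4)λ + (3) with roots 3 and 1.
Eigenvectors give P = [[−2, −5], [−1, −2]] with P⁻¹ = [[2, −5], [−1, 2]], and Q = P·diag(3, 1)·P⁻¹.
Then Q³ = P·diag(27, 1)·P⁻¹ = [[−54, −5], [−27, −2]] · [[2, −5], [−1, 2]] = [[−103, 260], [−52, 131]].

131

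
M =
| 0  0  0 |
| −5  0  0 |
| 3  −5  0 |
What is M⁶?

[[0, 0, 0], [0, 0, 0], [0, 0, 0]]

M is strictly triangular, hence nilpotent: M³ = 0, so M⁶ = 0.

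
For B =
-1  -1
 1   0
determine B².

[[0, 1], [-1, -1]]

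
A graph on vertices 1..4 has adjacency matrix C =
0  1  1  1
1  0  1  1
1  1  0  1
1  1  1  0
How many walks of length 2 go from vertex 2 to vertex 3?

2

The number of length-2 walks from vertex 2 to vertex 3 is entry (2,3) of C^2, where C is the adjacency matrix.
C^2 = [[3, 2, 2, 2], [2, 3, 2, 2], [2, 2, 3, 2], [2, 2, 2, 3]]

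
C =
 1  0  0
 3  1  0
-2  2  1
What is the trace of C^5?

3

C = I + N where N = [[0, 0, 0], [3, 0, 0], [-2, 2, 0]] is strictly lower-triangular, so N^3 = 0.
(I + N)^5 = I + 5·N + 10·N^2 = [[1, 0, 0], [15, 1, 0], [50, 10, 1]].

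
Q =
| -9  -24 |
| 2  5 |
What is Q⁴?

[[321, 960], [-80, -239]]

tr Q = -4 and det Q = 3, so the characteristic polynomial is λ² − (-4)λ + (3) with roots -1 and -3.
Eigenvectors give P = [[-3, -4], [1, 1]] with P⁻¹ = [[1, 4], [-1, -3]], and Q = P·diag(-1, -3)·P⁻¹.
Then Q⁴ = P·diag(1, 81)·P⁻¹ = [[-3, -324], [1, 81]] · [[1, 4], [-1, -3]] = [[321, 960], [-80, -239]].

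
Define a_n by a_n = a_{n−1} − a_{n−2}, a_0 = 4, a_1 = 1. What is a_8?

With companion matrix B = [[1, −1], [1, 0]], [a_n, a_{n−1}]ᵀ = B·[a_{n−1}, a_{n−2}]ᵀ, so [a_8, a_7]ᵀ = B⁷·[a_1, a_0]ᵀ.
B⁷ = [[1, −1], [1, 0]], giving [a_8, a_7]ᵀ = [[−3], [1]].

−3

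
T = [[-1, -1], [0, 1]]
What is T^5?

T² = I (check: tr T = 0 and det T = -1), so T^5 = T since 5 is odd.

[[-1, -1], [0, 1]]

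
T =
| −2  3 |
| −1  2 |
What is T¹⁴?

[[1, 0], [0, 1]]

T² = I (check: tr T = 0 and det T = −1), so T¹⁴ = I since 14 is even.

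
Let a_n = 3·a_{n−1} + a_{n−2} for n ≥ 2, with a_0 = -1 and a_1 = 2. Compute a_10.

72704

With companion matrix B = [[3, 1], [1, 0]], [a_n, a_{n−1}]ᵀ = B·[a_{n−1}, a_{n−2}]ᵀ, so [a_10, a_9]ᵀ = B⁹·[a_1, a_0]ᵀ.
B⁹ = [[42837, 12970], [12970, 3927]], giving [a_10, a_9]ᵀ = [[72704], [22013]].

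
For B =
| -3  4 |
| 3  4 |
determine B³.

B² = [[21, 4], [3, 28]]
B³ = [[-51, 100], [75, 124]]

[[-51, 100], [75, 124]]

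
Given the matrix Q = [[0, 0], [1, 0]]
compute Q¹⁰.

[[0, 0], [0, 0]]

Q is strictly triangular, hence nilpotent: Q² = 0, so Q¹⁰ = 0.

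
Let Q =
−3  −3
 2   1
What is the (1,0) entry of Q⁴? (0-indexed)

8

Q² = [[3, 6], [−4, −5]]
Q³ = [[3, −3], [2, 7]]
Q⁴ = [[−15, −12], [8, 1]]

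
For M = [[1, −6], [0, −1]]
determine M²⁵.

M² = I (check: tr M = 0 and det M = −1), so M²⁵ = M since 25 is odd.

[[1, −6], [0, −1]]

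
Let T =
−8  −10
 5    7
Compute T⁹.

[[−39878, −40390], [20195, 20707]]

tr T = −1 and det T = −6, so the characteristic polynomial is λ² − (−1)λ + (−6) with roots −3 and 2.
Eigenvectors give P = [[−2, −1], [1, 1]] with P⁻¹ = [[−1, −1], [1, 2]], and T = P·diag(−3, 2)·P⁻¹.
Then T⁹ = P·diag(−19683, 512)·P⁻¹ = [[39366, −512], [−19683, 512]] · [[−1, −1], [1, 2]] = [[−39878, −40390], [20195, 20707]].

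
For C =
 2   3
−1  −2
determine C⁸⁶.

[[1, 0], [0, 1]]

C² = I (check: tr C = 0 and det C = −1), so C⁸⁶ = I since 86 is even.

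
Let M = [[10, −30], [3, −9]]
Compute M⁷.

M² = M (a projection; rank 1, trace 1), so M⁷ = M.

[[10, −30], [3, −9]]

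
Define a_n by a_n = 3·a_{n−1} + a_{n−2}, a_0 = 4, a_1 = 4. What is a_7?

6196

With companion matrix A = [[3, 1], [1, 0]], [a_n, a_{n−1}]ᵀ = A·[a_{n−1}, a_{n−2}]ᵀ, so [a_7, a_6]ᵀ = A⁶·[a_1, a_0]ᵀ.
A⁶ = [[1189, 360], [360, 109]], giving [a_7, a_6]ᵀ = [[6196], [1876]].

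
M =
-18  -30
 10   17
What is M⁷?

tr M = -1 and det M = -6, so the characteristic polynomial is λ² − (-1)λ + (-6) with roots -3 and 2.
Eigenvectors give P = [[-2, 3], [1, -2]] with P⁻¹ = [[-2, -3], [-1, -2]], and M = P·diag(-3, 2)·P⁻¹.
Then M⁷ = P·diag(-2187, 128)·P⁻¹ = [[4374, 384], [-2187, -256]] · [[-2, -3], [-1, -2]] = [[-9132, -13890], [4630, 7073]].

[[-9132, -13890], [4630, 7073]]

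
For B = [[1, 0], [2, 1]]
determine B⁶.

[[1, 0], [12, 1]]

B = I + N where N = [[0, 0], [2, 0]] is strictly lower-triangular, so N² = 0.
(I + N)⁶ = I + 6·N = [[1, 0], [12, 1]].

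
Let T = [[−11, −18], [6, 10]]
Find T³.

tr T = −1 and det T = −2, so the characteristic polynomial is λ² − (−1)λ + (−2) with roots −2 and 1.
Eigenvectors give P = [[−2, −3], [1, 2]] with P⁻¹ = [[−2, −3], [1, 2]], and T = P·diag(−2, 1)·P⁻¹.
Then T³ = P·diag(−8, 1)·P⁻¹ = [[16, −3], [−8, 2]] · [[−2, −3], [1, 2]] = [[−35, −54], [18, 28]].

[[−35, −54], [18, 28]]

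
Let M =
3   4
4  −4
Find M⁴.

[[641, −228], [−228, 1040]]

M² = [[25, −4], [−4, 32]]
M³ = [[59, 116], [116, −144]]
M⁴ = [[641, −228], [−228, 1040]]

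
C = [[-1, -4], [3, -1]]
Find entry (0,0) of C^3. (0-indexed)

C^2 = [[-11, 8], [-6, -11]]
C^3 = [[35, 36], [-27, 35]]

35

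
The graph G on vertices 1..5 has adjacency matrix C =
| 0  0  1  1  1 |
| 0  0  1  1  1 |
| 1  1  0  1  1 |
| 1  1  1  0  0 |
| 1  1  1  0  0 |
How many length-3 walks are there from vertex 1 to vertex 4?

The number of length-3 walks from vertex 1 to vertex 4 is entry (1,4) of C³, where C is the adjacency matrix.
C² = [[3, 3, 2, 1, 1], [3, 3, 2, 1, 1], [2, 2, 4, 2, 2], [1, 1, 2, 3, 3], [1, 1, 2, 3, 3]]
C³ = [[4, 4, 8, 8, 8], [4, 4, 8, 8, 8], [8, 8, 8, 8, 8], [8, 8, 8, 4, 4], [8, 8, 8, 4, 4]]

8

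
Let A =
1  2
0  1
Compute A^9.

[[1, 18], [0, 1]]

A = I + N where N = [[0, 2], [0, 0]] is strictly upper-triangular, so N^2 = 0.
(I + N)^9 = I + 9·N = [[1, 18], [0, 1]].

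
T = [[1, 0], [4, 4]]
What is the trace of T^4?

257

T^2 = [[1, 0], [20, 16]]
T^3 = [[1, 0], [84, 64]]
T^4 = [[1, 0], [340, 256]]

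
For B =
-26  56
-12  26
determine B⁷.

[[-1664, 3584], [-768, 1664]]

tr B = 0 and det B = -4, so the characteristic polynomial is λ² − (0)λ + (-4) with roots -2 and 2.
Eigenvectors give P = [[7, 2], [3, 1]] with P⁻¹ = [[1, -2], [-3, 7]], and B = P·diag(-2, 2)·P⁻¹.
Then B⁷ = P·diag(-128, 128)·P⁻¹ = [[-896, 256], [-384, 128]] · [[1, -2], [-3, 7]] = [[-1664, 3584], [-768, 1664]].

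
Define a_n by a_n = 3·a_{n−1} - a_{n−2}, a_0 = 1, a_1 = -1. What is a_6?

-199

With companion matrix M = [[3, -1], [1, 0]], [a_n, a_{n−1}]ᵀ = M·[a_{n−1}, a_{n−2}]ᵀ, so [a_6, a_5]ᵀ = M^5·[a_1, a_0]ᵀ.
M^5 = [[144, -55], [55, -21]], giving [a_6, a_5]ᵀ = [[-199], [-76]].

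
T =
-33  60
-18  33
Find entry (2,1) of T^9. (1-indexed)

tr T = 0 and det T = -9, so the characteristic polynomial is λ² − (0)λ + (-9) with roots -3 and 3.
Eigenvectors give P = [[2, -5], [1, -3]] with P⁻¹ = [[3, -5], [1, -2]], and T = P·diag(-3, 3)·P⁻¹.
Then T^9 = P·diag(-19683, 19683)·P⁻¹ = [[-39366, -98415], [-19683, -59049]] · [[3, -5], [1, -2]] = [[-216513, 393660], [-118098, 216513]].

-118098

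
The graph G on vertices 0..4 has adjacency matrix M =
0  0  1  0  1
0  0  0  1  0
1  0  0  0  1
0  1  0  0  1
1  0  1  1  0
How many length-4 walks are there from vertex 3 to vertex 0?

The number of length-4 walks from vertex 3 to vertex 0 is entry (3,0) of M^4, where M is the adjacency matrix.
M^2 = [[2, 0, 1, 1, 1], [0, 1, 0, 0, 1], [1, 0, 2, 1, 1], [1, 0, 1, 2, 0], [1, 1, 1, 0, 3]]
M^3 = [[2, 1, 3, 1, 4], [1, 0, 1, 2, 0], [3, 1, 2, 1, 4], [1, 2, 1, 0, 4], [4, 0, 4, 4, 2]]
M^4 = [[7, 1, 6, 5, 6], [1, 2, 1, 0, 4], [6, 1, 7, 5, 6], [5, 0, 5, 6, 2], [6, 4, 6, 2, 12]]

5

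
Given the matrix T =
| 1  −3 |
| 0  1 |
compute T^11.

T = I + N where N = [[0, −3], [0, 0]] is strictly upper-triangular, so N^2 = 0.
(I + N)^11 = I + 11·N = [[1, −33], [0, 1]].

[[1, −33], [0, 1]]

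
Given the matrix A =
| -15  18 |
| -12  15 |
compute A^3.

tr A = 0 and det A = -9, so the characteristic polynomial is λ² − (0)λ + (-9) with roots 3 and -3.
Eigenvectors give P = [[1, 3], [1, 2]] with P⁻¹ = [[-2, 3], [1, -1]], and A = P·diag(3, -3)·P⁻¹.
Then A^3 = P·diag(27, -27)·P⁻¹ = [[27, -81], [27, -54]] · [[-2, 3], [1, -1]] = [[-135, 162], [-108, 135]].

[[-135, 162], [-108, 135]]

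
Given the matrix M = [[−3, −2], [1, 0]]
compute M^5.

tr M = −3 and det M = 2, so the characteristic polynomial is λ² − (−3)λ + (2) with roots −1 and −2.
Eigenvectors give P = [[−1, −2], [1, 1]] with P⁻¹ = [[1, 2], [−1, −1]], and M = P·diag(−1, −2)·P⁻¹.
Then M^5 = P·diag(−1, −32)·P⁻¹ = [[1, 64], [−1, −32]] · [[1, 2], [−1, −1]] = [[−63, −62], [31, 30]].

[[−63, −62], [31, 30]]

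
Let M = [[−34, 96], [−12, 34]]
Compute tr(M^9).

0

tr M = 0 and det M = −4, so the characteristic polynomial is λ² − (0)λ + (−4) with roots −2 and 2.
Eigenvectors give P = [[3, −8], [1, −3]] with P⁻¹ = [[3, −8], [1, −3]], and M = P·diag(−2, 2)·P⁻¹.
Then M^9 = P·diag(−512, 512)·P⁻¹ = [[−1536, −4096], [−512, −1536]] · [[3, −8], [1, −3]] = [[−8704, 24576], [−3072, 8704]].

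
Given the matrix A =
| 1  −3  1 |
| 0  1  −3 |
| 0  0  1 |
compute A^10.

[[1, −30, 415], [0, 1, −30], [0, 0, 1]]

A = I + N where N = [[0, −3, 1], [0, 0, −3], [0, 0, 0]] is strictly upper-triangular, so N^3 = 0.
(I + N)^10 = I + 10·N + 45·N^2 = [[1, −30, 415], [0, 1, −30], [0, 0, 1]].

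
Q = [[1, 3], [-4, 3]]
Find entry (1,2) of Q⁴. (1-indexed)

-168

Q² = [[-11, 12], [-16, -3]]
Q³ = [[-59, 3], [-4, -57]]
Q⁴ = [[-71, -168], [224, -183]]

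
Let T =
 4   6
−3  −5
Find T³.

[[10, 18], [−9, −17]]

tr T = −1 and det T = −2, so the characteristic polynomial is λ² − (−1)λ + (−2) with roots 1 and −2.
Eigenvectors give P = [[−2, −1], [1, 1]] with P⁻¹ = [[−1, −1], [1, 2]], and T = P·diag(1, −2)·P⁻¹.
Then T³ = P·diag(1, −8)·P⁻¹ = [[−2, 8], [1, −8]] · [[−1, −1], [1, 2]] = [[10, 18], [−9, −17]].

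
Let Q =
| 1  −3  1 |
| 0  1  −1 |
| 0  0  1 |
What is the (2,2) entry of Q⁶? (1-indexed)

1

Q = I + N where N = [[0, −3, 1], [0, 0, −1], [0, 0, 0]] is strictly upper-triangular, so N³ = 0.
(I + N)⁶ = I + 6·N + 15·N² = [[1, −18, 51], [0, 1, −6], [0, 0, 1]].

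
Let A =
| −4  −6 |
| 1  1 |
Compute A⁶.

[[190, 378], [−63, −125]]

tr A = −3 and det A = 2, so the characteristic polynomial is λ² − (−3)λ + (2) with roots −1 and −2.
Eigenvectors give P = [[−2, 3], [1, −1]] with P⁻¹ = [[1, 3], [1, 2]], and A = P·diag(−1, −2)·P⁻¹.
Then A⁶ = P·diag(1, 64)·P⁻¹ = [[−2, 192], [1, −64]] · [[1, 3], [1, 2]] = [[190, 378], [−63, −125]].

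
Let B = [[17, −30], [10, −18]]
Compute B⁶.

tr B = −1 and det B = −6, so the characteristic polynomial is λ² − (−1)λ + (−6) with roots −3 and 2.
Eigenvectors give P = [[3, 2], [2, 1]] with P⁻¹ = [[−1, 2], [2, −3]], and B = P·diag(−3, 2)·P⁻¹.
Then B⁶ = P·diag(729, 64)·P⁻¹ = [[2187, 128], [1458, 64]] · [[−1, 2], [2, −3]] = [[−1931, 3990], [−1330, 2724]].

[[−1931, 3990], [−1330, 2724]]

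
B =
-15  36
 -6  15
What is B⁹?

[[-98415, 236196], [-39366, 98415]]

tr B = 0 and det B = -9, so the characteristic polynomial is λ² − (0)λ + (-9) with roots -3 and 3.
Eigenvectors give P = [[3, -2], [1, -1]] with P⁻¹ = [[1, -2], [1, -3]], and B = P·diag(-3, 3)·P⁻¹.
Then B⁹ = P·diag(-19683, 19683)·P⁻¹ = [[-59049, -39366], [-19683, -19683]] · [[1, -2], [1, -3]] = [[-98415, 236196], [-39366, 98415]].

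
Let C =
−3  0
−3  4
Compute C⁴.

C² = [[9, 0], [−3, 16]]
C³ = [[−27, 0], [−39, 64]]
C⁴ = [[81, 0], [−75, 256]]

[[81, 0], [−75, 256]]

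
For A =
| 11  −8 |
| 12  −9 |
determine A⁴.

[[241, −160], [240, −159]]

tr A = 2 and det A = −3, so the characteristic polynomial is λ² − (2)λ + (−3) with roots −1 and 3.
Eigenvectors give P = [[2, 1], [3, 1]] with P⁻¹ = [[−1, 1], [3, −2]], and A = P·diag(−1, 3)·P⁻¹.
Then A⁴ = P·diag(1, 81)·P⁻¹ = [[2, 81], [3, 81]] · [[−1, 1], [3, −2]] = [[241, −160], [240, −159]].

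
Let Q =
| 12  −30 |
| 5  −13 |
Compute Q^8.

tr Q = −1 and det Q = −6, so the characteristic polynomial is λ² − (−1)λ + (−6) with roots −3 and 2.
Eigenvectors give P = [[2, 3], [1, 1]] with P⁻¹ = [[−1, 3], [1, −2]], and Q = P·diag(−3, 2)·P⁻¹.
Then Q^8 = P·diag(6561, 256)·P⁻¹ = [[13122, 768], [6561, 256]] · [[−1, 3], [1, −2]] = [[−12354, 37830], [−6305, 19171]].

[[−12354, 37830], [−6305, 19171]]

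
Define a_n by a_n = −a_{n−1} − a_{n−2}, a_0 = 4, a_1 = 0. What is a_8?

With companion matrix A = [[−1, −1], [1, 0]], [a_n, a_{n−1}]ᵀ = A·[a_{n−1}, a_{n−2}]ᵀ, so [a_8, a_7]ᵀ = A⁷·[a_1, a_0]ᵀ.
A⁷ = [[−1, −1], [1, 0]], giving [a_8, a_7]ᵀ = [[−4], [0]].

−4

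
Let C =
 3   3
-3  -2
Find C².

[[0, 3], [-3, -5]]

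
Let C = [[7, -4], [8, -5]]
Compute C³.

[[55, -28], [56, -29]]

tr C = 2 and det C = -3, so the characteristic polynomial is λ² − (2)λ + (-3) with roots 3 and -1.
Eigenvectors give P = [[1, -1], [1, -2]] with P⁻¹ = [[2, -1], [1, -1]], and C = P·diag(3, -1)·P⁻¹.
Then C³ = P·diag(27, -1)·P⁻¹ = [[27, 1], [27, 2]] · [[2, -1], [1, -1]] = [[55, -28], [56, -29]].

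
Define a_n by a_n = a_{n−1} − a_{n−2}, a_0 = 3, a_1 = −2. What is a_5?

With companion matrix C = [[1, −1], [1, 0]], [a_n, a_{n−1}]ᵀ = C·[a_{n−1}, a_{n−2}]ᵀ, so [a_5, a_4]ᵀ = C^4·[a_1, a_0]ᵀ.
C^4 = [[−1, 1], [−1, 0]], giving [a_5, a_4]ᵀ = [[5], [2]].

5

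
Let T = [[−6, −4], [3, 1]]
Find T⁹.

[[−77196, −76684], [57513, 57001]]

tr T = −5 and det T = 6, so the characteristic polynomial is λ² − (−5)λ + (6) with roots −3 and −2.
Eigenvectors give P = [[4, −1], [−3, 1]] with P⁻¹ = [[1, 1], [3, 4]], and T = P·diag(−3, −2)·P⁻¹.
Then T⁹ = P·diag(−19683, −512)·P⁻¹ = [[−78732, 512], [59049, −512]] · [[1, 1], [3, 4]] = [[−77196, −76684], [57513, 57001]].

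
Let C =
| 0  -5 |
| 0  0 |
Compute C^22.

[[0, 0], [0, 0]]

C is strictly triangular, hence nilpotent: C^2 = 0, so C^22 = 0.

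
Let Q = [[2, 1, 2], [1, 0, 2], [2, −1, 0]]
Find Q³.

Q² = [[9, 0, 6], [6, −1, 2], [3, 2, 2]]
Q³ = [[30, 3, 18], [15, 4, 10], [12, 1, 10]]

[[30, 3, 18], [15, 4, 10], [12, 1, 10]]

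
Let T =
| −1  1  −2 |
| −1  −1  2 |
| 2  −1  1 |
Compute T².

[[−4, 0, 2], [6, −2, 2], [1, 2, −5]]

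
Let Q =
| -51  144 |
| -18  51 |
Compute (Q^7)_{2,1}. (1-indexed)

tr Q = 0 and det Q = -9, so the characteristic polynomial is λ² − (0)λ + (-9) with roots 3 and -3.
Eigenvectors give P = [[-8, -3], [-3, -1]] with P⁻¹ = [[1, -3], [-3, 8]], and Q = P·diag(3, -3)·P⁻¹.
Then Q^7 = P·diag(2187, -2187)·P⁻¹ = [[-17496, 6561], [-6561, 2187]] · [[1, -3], [-3, 8]] = [[-37179, 104976], [-13122, 37179]].

-13122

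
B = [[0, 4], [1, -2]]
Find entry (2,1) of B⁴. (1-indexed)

B² = [[4, -8], [-2, 8]]
B³ = [[-8, 32], [8, -24]]
B⁴ = [[32, -96], [-24, 80]]

-24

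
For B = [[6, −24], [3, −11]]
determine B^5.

[[1656, −5064], [633, −1931]]

tr B = −5 and det B = 6, so the characteristic polynomial is λ² − (−5)λ + (6) with roots −2 and −3.
Eigenvectors give P = [[3, −8], [1, −3]] with P⁻¹ = [[3, −8], [1, −3]], and B = P·diag(−2, −3)·P⁻¹.
Then B^5 = P·diag(−32, −243)·P⁻¹ = [[−96, 1944], [−32, 729]] · [[3, −8], [1, −3]] = [[1656, −5064], [633, −1931]].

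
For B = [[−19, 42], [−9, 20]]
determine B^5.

tr B = 1 and det B = −2, so the characteristic polynomial is λ² − (1)λ + (−2) with roots 2 and −1.
Eigenvectors give P = [[2, 7], [1, 3]] with P⁻¹ = [[−3, 7], [1, −2]], and B = P·diag(2, −1)·P⁻¹.
Then B^5 = P·diag(32, −1)·P⁻¹ = [[64, −7], [32, −3]] · [[−3, 7], [1, −2]] = [[−199, 462], [−99, 230]].

[[−199, 462], [−99, 230]]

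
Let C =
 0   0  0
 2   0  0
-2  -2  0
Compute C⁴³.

C is strictly triangular, hence nilpotent: C³ = 0, so C⁴³ = 0.

[[0, 0, 0], [0, 0, 0], [0, 0, 0]]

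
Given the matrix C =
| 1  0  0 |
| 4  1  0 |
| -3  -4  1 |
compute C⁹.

C = I + N where N = [[0, 0, 0], [4, 0, 0], [-3, -4, 0]] is strictly lower-triangular, so N³ = 0.
(I + N)⁹ = I + 9·N + 36·N² = [[1, 0, 0], [36, 1, 0], [-603, -36, 1]].

[[1, 0, 0], [36, 1, 0], [-603, -36, 1]]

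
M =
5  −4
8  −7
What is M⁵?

[[245, −244], [488, −487]]

tr M = −2 and det M = −3, so the characteristic polynomial is λ² − (−2)λ + (−3) with roots 1 and −3.
Eigenvectors give P = [[1, −1], [1, −2]] with P⁻¹ = [[2, −1], [1, −1]], and M = P·diag(1, −3)·P⁻¹.
Then M⁵ = P·diag(1, −243)·P⁻¹ = [[1, 243], [1, 486]] · [[2, −1], [1, −1]] = [[245, −244], [488, −487]].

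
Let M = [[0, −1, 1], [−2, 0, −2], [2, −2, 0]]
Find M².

[[4, −2, 2], [−4, 6, −2], [4, −2, 6]]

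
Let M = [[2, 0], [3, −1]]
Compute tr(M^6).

65

tr M = 1 and det M = −2, so the characteristic polynomial is λ² − (1)λ + (−2) with roots 2 and −1.
Eigenvectors give P = [[−1, 0], [−1, −1]] with P⁻¹ = [[−1, 0], [1, −1]], and M = P·diag(2, −1)·P⁻¹.
Then M^6 = P·diag(64, 1)·P⁻¹ = [[−64, 0], [−64, −1]] · [[−1, 0], [1, −1]] = [[64, 0], [63, 1]].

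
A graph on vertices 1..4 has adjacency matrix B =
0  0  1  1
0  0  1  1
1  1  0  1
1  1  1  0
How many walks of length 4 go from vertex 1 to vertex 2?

10

The number of length-4 walks from vertex 1 to vertex 2 is entry (1,2) of B^4, where B is the adjacency matrix.
B^2 = [[2, 2, 1, 1], [2, 2, 1, 1], [1, 1, 3, 2], [1, 1, 2, 3]]
B^3 = [[2, 2, 5, 5], [2, 2, 5, 5], [5, 5, 4, 5], [5, 5, 5, 4]]
B^4 = [[10, 10, 9, 9], [10, 10, 9, 9], [9, 9, 15, 14], [9, 9, 14, 15]]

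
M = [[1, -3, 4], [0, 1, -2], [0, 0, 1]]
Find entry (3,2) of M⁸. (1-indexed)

0

M = I + N where N = [[0, -3, 4], [0, 0, -2], [0, 0, 0]] is strictly upper-triangular, so N³ = 0.
(I + N)⁸ = I + 8·N + 28·N² = [[1, -24, 200], [0, 1, -16], [0, 0, 1]].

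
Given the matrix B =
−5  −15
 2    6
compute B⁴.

B² = B (a projection; rank 1, trace 1), so B⁴ = B.

[[−5, −15], [2, 6]]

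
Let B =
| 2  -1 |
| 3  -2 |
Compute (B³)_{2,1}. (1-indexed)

B² = [[1, 0], [0, 1]]
B³ = [[2, -1], [3, -2]]

3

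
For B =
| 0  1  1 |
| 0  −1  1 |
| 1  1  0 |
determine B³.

[[1, 2, 1], [−1, −2, 3], [2, 2, 0]]

B² = [[1, 0, 1], [1, 2, −1], [0, 0, 2]]
B³ = [[1, 2, 1], [−1, −2, 3], [2, 2, 0]]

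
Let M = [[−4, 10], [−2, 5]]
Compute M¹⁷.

[[−4, 10], [−2, 5]]

M² = M (a projection; rank 1, trace 1), so M¹⁷ = M.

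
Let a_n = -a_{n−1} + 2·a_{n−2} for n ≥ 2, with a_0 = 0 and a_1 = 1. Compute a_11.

683

With companion matrix B = [[-1, 2], [1, 0]], [a_n, a_{n−1}]ᵀ = B·[a_{n−1}, a_{n−2}]ᵀ, so [a_11, a_10]ᵀ = B¹⁰·[a_1, a_0]ᵀ.
B¹⁰ = [[683, -682], [-341, 342]], giving [a_11, a_10]ᵀ = [[683], [-341]].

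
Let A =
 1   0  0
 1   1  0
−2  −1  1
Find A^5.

A = I + N where N = [[0, 0, 0], [1, 0, 0], [−2, −1, 0]] is strictly lower-triangular, so N^3 = 0.
(I + N)^5 = I + 5·N + 10·N^2 = [[1, 0, 0], [5, 1, 0], [−20, −5, 1]].

[[1, 0, 0], [5, 1, 0], [−20, −5, 1]]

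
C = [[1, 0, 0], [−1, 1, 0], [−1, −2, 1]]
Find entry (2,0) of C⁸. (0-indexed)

48

C = I + N where N = [[0, 0, 0], [−1, 0, 0], [−1, −2, 0]] is strictly lower-triangular, so N³ = 0.
(I + N)⁸ = I + 8·N + 28·N² = [[1, 0, 0], [−8, 1, 0], [48, −16, 1]].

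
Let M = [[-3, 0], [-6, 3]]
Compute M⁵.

[[-243, 0], [-486, 243]]

tr M = 0 and det M = -9, so the characteristic polynomial is λ² − (0)λ + (-9) with roots -3 and 3.
Eigenvectors give P = [[1, 0], [1, -1]] with P⁻¹ = [[1, 0], [1, -1]], and M = P·diag(-3, 3)·P⁻¹.
Then M⁵ = P·diag(-243, 243)·P⁻¹ = [[-243, 0], [-243, -243]] · [[1, 0], [1, -1]] = [[-243, 0], [-486, 243]].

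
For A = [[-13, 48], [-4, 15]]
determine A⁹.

tr A = 2 and det A = -3, so the characteristic polynomial is λ² − (2)λ + (-3) with roots -1 and 3.
Eigenvectors give P = [[4, 3], [1, 1]] with P⁻¹ = [[1, -3], [-1, 4]], and A = P·diag(-1, 3)·P⁻¹.
Then A⁹ = P·diag(-1, 19683)·P⁻¹ = [[-4, 59049], [-1, 19683]] · [[1, -3], [-1, 4]] = [[-59053, 236208], [-19684, 78735]].

[[-59053, 236208], [-19684, 78735]]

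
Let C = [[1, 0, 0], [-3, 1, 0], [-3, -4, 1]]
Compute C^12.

C = I + N where N = [[0, 0, 0], [-3, 0, 0], [-3, -4, 0]] is strictly lower-triangular, so N^3 = 0.
(I + N)^12 = I + 12·N + 66·N^2 = [[1, 0, 0], [-36, 1, 0], [756, -48, 1]].

[[1, 0, 0], [-36, 1, 0], [756, -48, 1]]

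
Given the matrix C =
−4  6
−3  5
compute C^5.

[[−34, 66], [−33, 65]]

tr C = 1 and det C = −2, so the characteristic polynomial is λ² − (1)λ + (−2) with roots 2 and −1.
Eigenvectors give P = [[−1, −2], [−1, −1]] with P⁻¹ = [[1, −2], [−1, 1]], and C = P·diag(2, −1)·P⁻¹.
Then C^5 = P·diag(32, −1)·P⁻¹ = [[−32, 2], [−32, 1]] · [[1, −2], [−1, 1]] = [[−34, 66], [−33, 65]].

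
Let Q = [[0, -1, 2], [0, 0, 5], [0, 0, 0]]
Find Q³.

[[0, 0, 0], [0, 0, 0], [0, 0, 0]]

Q is strictly triangular, hence nilpotent: Q³ = 0, so Q³ = 0.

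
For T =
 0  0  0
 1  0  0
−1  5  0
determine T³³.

T is strictly triangular, hence nilpotent: T³ = 0, so T³³ = 0.

[[0, 0, 0], [0, 0, 0], [0, 0, 0]]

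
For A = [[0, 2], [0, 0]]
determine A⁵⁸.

[[0, 0], [0, 0]]

A is strictly triangular, hence nilpotent: A² = 0, so A⁵⁸ = 0.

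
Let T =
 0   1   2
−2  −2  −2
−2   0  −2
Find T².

[[−6, −2, −6], [8, 2, 4], [4, −2, 0]]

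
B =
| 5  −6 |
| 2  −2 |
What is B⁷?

tr B = 3 and det B = 2, so the characteristic polynomial is λ² − (3)λ + (2) with roots 1 and 2.
Eigenvectors give P = [[−3, 2], [−2, 1]] with P⁻¹ = [[1, −2], [2, −3]], and B = P·diag(1, 2)·P⁻¹.
Then B⁷ = P·diag(1, 128)·P⁻¹ = [[−3, 256], [−2, 128]] · [[1, −2], [2, −3]] = [[509, −762], [254, −380]].

[[509, −762], [254, −380]]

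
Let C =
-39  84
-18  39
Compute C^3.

tr C = 0 and det C = -9, so the characteristic polynomial is λ² − (0)λ + (-9) with roots 3 and -3.
Eigenvectors give P = [[2, 7], [1, 3]] with P⁻¹ = [[-3, 7], [1, -2]], and C = P·diag(3, -3)·P⁻¹.
Then C^3 = P·diag(27, -27)·P⁻¹ = [[54, -189], [27, -81]] · [[-3, 7], [1, -2]] = [[-351, 756], [-162, 351]].

[[-351, 756], [-162, 351]]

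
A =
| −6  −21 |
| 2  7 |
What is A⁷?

[[−6, −21], [2, 7]]

A² = A (a projection; rank 1, trace 1), so A⁷ = A.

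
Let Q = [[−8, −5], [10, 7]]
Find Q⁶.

[[1394, 665], [−1330, −601]]

tr Q = −1 and det Q = −6, so the characteristic polynomial is λ² − (−1)λ + (−6) with roots −3 and 2.
Eigenvectors give P = [[−1, 1], [1, −2]] with P⁻¹ = [[−2, −1], [−1, −1]], and Q = P·diag(−3, 2)·P⁻¹.
Then Q⁶ = P·diag(729, 64)·P⁻¹ = [[−729, 64], [729, −128]] · [[−2, −1], [−1, −1]] = [[1394, 665], [−1330, −601]].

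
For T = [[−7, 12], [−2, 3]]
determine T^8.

tr T = −4 and det T = 3, so the characteristic polynomial is λ² − (−4)λ + (3) with roots −1 and −3.
Eigenvectors give P = [[−2, 3], [−1, 1]] with P⁻¹ = [[1, −3], [1, −2]], and T = P·diag(−1, −3)·P⁻¹.
Then T^8 = P·diag(1, 6561)·P⁻¹ = [[−2, 19683], [−1, 6561]] · [[1, −3], [1, −2]] = [[19681, −39360], [6560, −13119]].

[[19681, −39360], [6560, −13119]]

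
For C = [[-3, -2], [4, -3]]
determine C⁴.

[[-287, 24], [-48, -287]]

C² = [[1, 12], [-24, 1]]
C³ = [[45, -38], [76, 45]]
C⁴ = [[-287, 24], [-48, -287]]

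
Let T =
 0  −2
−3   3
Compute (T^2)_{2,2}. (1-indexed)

15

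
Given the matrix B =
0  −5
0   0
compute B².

B is strictly triangular, hence nilpotent: B² = 0, so B² = 0.

[[0, 0], [0, 0]]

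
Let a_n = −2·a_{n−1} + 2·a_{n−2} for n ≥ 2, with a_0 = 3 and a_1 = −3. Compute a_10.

With companion matrix B = [[−2, 2], [1, 0]], [a_n, a_{n−1}]ᵀ = B·[a_{n−1}, a_{n−2}]ᵀ, so [a_10, a_9]ᵀ = B⁹·[a_1, a_0]ᵀ.
B⁹ = [[−6688, 4896], [2448, −1792]], giving [a_10, a_9]ᵀ = [[34752], [−12720]].

34752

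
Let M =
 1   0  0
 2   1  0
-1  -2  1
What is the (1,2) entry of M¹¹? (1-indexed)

M = I + N where N = [[0, 0, 0], [2, 0, 0], [-1, -2, 0]] is strictly lower-triangular, so N³ = 0.
(I + N)¹¹ = I + 11·N + 55·N² = [[1, 0, 0], [22, 1, 0], [-231, -22, 1]].

0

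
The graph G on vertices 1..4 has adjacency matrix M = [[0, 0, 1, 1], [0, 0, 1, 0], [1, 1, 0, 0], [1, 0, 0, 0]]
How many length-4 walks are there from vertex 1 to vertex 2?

3

The number of length-4 walks from vertex 1 to vertex 2 is entry (1,2) of M⁴, where M is the adjacency matrix.
M² = [[2, 1, 0, 0], [1, 1, 0, 0], [0, 0, 2, 1], [0, 0, 1, 1]]
M³ = [[0, 0, 3, 2], [0, 0, 2, 1], [3, 2, 0, 0], [2, 1, 0, 0]]
M⁴ = [[5, 3, 0, 0], [3, 2, 0, 0], [0, 0, 5, 3], [0, 0, 3, 2]]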